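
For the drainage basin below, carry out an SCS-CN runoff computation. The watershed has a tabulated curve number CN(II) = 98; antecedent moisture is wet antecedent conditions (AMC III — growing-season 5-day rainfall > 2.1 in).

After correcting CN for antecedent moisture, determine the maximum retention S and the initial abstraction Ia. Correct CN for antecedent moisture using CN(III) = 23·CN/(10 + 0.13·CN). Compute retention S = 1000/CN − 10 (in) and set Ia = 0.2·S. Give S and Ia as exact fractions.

Wet (AMC III): CN(III) = 23·98/(10 + 0.13·98) = 2254/(1137/50) = 112700/1137 ≈ 99.120
Retention S: 1000/CN − 10 with CN=99.120 → S = 100/1127 ≈ 0.089 in
Ia = 0.2·(100/1127) = 20/1127 in ≈ 0.018 in

S = 100/1127 in ≈ 0.089 in; Ia = 20/1127 in ≈ 0.018 in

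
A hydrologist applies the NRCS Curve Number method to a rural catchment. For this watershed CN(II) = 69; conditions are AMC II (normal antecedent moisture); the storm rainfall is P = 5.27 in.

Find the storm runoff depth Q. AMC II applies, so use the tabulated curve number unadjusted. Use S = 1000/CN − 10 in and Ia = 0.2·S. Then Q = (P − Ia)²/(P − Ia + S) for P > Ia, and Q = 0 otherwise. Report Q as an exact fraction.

Q = 29348599/13613700 in ≈ 2.156 in

AMC II — tabulated CN = 69 applies directly.
Retention S: 1000/CN − 10 with CN=69.000 → S = 310/69 ≈ 4.493 in
Initial abstraction Ia = S/5 = (310/69)/5 = 62/69 ≈ 0.899 in
Excess rainfall: 5.270 − 0.899 = 4.371 in; P > Ia so Q > 0
Runoff Q = (P−Ia)²/(P−Ia+S) = (4.371)²/(4.371+4.493) = 29348599/13613700 ≈ 2.156 in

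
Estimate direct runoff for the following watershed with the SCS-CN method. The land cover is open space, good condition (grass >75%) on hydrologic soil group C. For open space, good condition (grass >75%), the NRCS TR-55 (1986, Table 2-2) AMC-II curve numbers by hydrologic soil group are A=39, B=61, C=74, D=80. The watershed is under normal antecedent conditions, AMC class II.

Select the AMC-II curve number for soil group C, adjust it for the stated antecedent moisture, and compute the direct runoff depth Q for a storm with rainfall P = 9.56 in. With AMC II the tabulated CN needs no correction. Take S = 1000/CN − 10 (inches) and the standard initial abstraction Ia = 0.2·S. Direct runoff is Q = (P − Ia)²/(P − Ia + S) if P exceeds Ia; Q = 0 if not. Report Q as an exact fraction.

Q = 67125249/10584775 in ≈ 6.342 in

NRCS table: open space, good condition (grass >75%), soil group C → CN(II) = 74
AMC II — tabulated CN = 74 applies directly.
Max retention: S = 1000/74 − 10 = 130/37 in (≈ 3.514 in)
Initial abstraction Ia = S/5 = (130/37)/5 = 26/37 ≈ 0.703 in
Since P=9.560 > Ia=0.703: effective rainfall P−Ia = 8193/925 in
Q: (8193/925)² ÷ (11443/925) = 67125249/10584775 in (≈ 6.342 in)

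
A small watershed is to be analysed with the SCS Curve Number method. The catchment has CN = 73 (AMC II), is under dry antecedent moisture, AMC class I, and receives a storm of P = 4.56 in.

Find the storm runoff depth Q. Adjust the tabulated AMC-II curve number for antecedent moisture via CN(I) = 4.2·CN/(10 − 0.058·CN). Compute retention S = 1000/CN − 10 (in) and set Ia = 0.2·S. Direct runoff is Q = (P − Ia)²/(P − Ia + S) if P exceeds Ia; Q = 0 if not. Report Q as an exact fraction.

CN(I) from CN(II)=73: (4.2·73)/(10 − 0.058·73) = 51100/961 ≈ 53.174
Max retention: S = 1000/(51100/961) − 10 = 4500/511 in (≈ 8.806 in)
Initial abstraction Ia = S/5 = (4500/511)/5 = 900/511 ≈ 1.761 in
Since P=4.560 > Ia=1.761: effective rainfall P−Ia = 35754/12775 in
Q = (35754/12775)²/((35754/12775) + 4500/511) = (1278348516/163200625)/(148254/12775) = 213058086/315657475 in ≈ 0.675 in

Q = 213058086/315657475 in ≈ 0.675 in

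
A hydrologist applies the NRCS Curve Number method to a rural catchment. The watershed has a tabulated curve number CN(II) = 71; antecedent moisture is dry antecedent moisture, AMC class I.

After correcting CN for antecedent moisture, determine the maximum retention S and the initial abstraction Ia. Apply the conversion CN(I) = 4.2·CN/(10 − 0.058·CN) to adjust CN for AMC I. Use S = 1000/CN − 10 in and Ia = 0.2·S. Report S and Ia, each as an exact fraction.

S = 14500/1491 in ≈ 9.725 in; Ia = 2900/1491 in ≈ 1.945 in

Dry (AMC I): CN(I) = 4.2·71/(10 − 0.058·71) = (1491/5)/(2941/500) = 149100/2941 ≈ 50.697
Retention S: 1000/CN − 10 with CN=50.697 → S = 14500/1491 ≈ 9.725 in
Ia = 0.2S: 0.2·9.725 = 1.945 in (exactly 2900/1491)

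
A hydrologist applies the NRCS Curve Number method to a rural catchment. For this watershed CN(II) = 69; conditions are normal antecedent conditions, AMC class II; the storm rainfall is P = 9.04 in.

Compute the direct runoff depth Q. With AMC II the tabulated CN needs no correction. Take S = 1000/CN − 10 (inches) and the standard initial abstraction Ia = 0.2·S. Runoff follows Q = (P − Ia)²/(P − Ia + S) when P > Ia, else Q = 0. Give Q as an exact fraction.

Q = 98616968/18797325 in ≈ 5.246 in

Average conditions: CN = 69 (no AMC adjustment).
Max retention: S = 1000/69 − 10 = 310/69 in (≈ 4.493 in)
Ia = 0.2·(310/69) = 62/69 in ≈ 0.899 in
P − Ia = 9.040 − 0.899 = 14044/1725 ≈ 8.141 in (> 0, runoff occurs)
Runoff Q = (P−Ia)²/(P−Ia+S) = (8.141)²/(8.141+4.493) = 98616968/18797325 ≈ 5.246 in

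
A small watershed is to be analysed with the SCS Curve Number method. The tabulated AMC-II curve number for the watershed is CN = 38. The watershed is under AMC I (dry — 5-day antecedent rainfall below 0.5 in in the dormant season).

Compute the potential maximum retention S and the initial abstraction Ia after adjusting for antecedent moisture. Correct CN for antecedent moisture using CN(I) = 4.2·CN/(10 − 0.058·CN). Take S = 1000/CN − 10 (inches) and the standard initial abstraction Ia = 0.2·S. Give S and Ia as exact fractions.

S = 15500/399 in ≈ 38.847 in; Ia = 3100/399 in ≈ 7.769 in

Dry (AMC I): CN(I) = 4.2·38/(10 − 0.058·38) = (798/5)/(1949/250) = 39900/1949 ≈ 20.472
S = 1000/(39900/1949) − 10 = 15500/399 in ≈ 38.847 in
Initial abstraction Ia = S/5 = (15500/399)/5 = 3100/399 ≈ 7.769 in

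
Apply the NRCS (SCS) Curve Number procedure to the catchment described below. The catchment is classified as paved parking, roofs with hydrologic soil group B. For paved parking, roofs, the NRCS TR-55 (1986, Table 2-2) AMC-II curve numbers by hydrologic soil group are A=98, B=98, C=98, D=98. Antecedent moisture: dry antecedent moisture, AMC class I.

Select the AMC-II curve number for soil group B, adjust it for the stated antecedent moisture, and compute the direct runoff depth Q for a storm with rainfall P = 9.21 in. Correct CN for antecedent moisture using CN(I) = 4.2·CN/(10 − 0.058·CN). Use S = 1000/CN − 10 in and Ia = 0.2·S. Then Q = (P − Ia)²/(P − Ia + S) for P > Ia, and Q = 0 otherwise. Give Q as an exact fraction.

NRCS table: paved parking, roofs, soil group B → CN(II) = 98
Dry (AMC I): CN(I) = 4.2·98/(10 − 0.058·98) = (2058/5)/(1079/250) = 102900/1079 ≈ 95.366
Retention S: 1000/CN − 10 with CN=95.366 → S = 500/1029 ≈ 0.486 in
Ia = 0.2S: 0.2·0.486 = 0.097 in (exactly 100/1029)
P − Ia = 9.210 − 0.097 = 937709/102900 ≈ 9.113 in (> 0, runoff occurs)
Q = (937709/102900)²/((937709/102900) + 500/1029) = (879298168681/10588410000)/(987709/102900) = 879298168681/101635256100 in ≈ 8.652 in

Q = 879298168681/101635256100 in ≈ 8.652 in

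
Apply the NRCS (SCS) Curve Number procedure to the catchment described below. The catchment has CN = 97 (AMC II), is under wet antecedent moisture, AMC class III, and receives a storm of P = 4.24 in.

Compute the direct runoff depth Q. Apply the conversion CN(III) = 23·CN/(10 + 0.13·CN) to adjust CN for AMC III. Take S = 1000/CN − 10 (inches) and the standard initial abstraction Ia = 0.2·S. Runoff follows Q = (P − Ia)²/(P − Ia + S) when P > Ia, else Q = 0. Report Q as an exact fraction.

Q = 27609210098/6762328325 in ≈ 4.083 in

Wet (AMC III): CN(III) = 23·97/(10 + 0.13·97) = 2231/(2261/100) = 223100/2261 ≈ 98.673
Max retention: S = 1000/(223100/2261) − 10 = 300/2231 in (≈ 0.134 in)
Initial abstraction Ia = S/5 = (300/2231)/5 = 60/2231 ≈ 0.027 in
Excess rainfall: 4.240 − 0.027 = 4.213 in; P > Ia so Q > 0
Runoff Q = (P−Ia)²/(P−Ia+S) = (4.213)²/(4.213+0.134) = 27609210098/6762328325 ≈ 4.083 in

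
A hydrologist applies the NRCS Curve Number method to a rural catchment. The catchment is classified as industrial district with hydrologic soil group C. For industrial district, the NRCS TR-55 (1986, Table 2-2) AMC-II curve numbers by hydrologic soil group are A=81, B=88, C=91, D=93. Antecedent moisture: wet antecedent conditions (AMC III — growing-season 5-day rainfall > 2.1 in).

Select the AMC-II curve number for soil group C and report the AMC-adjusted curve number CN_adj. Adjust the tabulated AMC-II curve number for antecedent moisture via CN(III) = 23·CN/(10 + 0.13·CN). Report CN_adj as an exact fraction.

CN_adj = 209300/2183 ≈ 95.877

NRCS table: industrial district, soil group C → CN(II) = 91
Wet (AMC III): CN(III) = 23·91/(10 + 0.13·91) = 2093/(2183/100) = 209300/2183 ≈ 95.877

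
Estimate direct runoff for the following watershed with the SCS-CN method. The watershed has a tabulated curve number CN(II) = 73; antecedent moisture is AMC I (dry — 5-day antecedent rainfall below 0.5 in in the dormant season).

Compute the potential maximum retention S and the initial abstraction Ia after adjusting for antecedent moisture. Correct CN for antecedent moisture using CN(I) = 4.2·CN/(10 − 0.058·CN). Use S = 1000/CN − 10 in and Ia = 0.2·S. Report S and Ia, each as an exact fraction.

Adjust CN=73 to AMC I: 4.2·73/(10 − 0.058·73) → (1533/5) ÷ (2883/500) = 51100/961 ≈ 53.174
Retention S: 1000/CN − 10 with CN=53.174 → S = 4500/511 ≈ 8.806 in
Ia = 0.2S: 0.2·8.806 = 1.761 in (exactly 900/511)

S = 4500/511 in ≈ 8.806 in; Ia = 900/511 in ≈ 1.761 in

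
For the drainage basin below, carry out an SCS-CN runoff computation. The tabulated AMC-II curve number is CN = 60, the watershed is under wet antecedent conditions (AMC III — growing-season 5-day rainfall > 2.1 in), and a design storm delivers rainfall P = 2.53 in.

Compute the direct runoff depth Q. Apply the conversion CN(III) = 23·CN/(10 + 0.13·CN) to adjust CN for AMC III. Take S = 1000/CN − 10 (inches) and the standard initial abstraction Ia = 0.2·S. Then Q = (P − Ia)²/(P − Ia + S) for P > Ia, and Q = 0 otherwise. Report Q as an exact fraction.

Q = 181090849/230853300 in ≈ 0.784 in

CN(III) from CN(II)=60: (23·60)/(10 + 0.13·60) = 6900/89 ≈ 77.528
Retention S: 1000/CN − 10 with CN=77.528 → S = 200/69 ≈ 2.899 in
Initial abstraction Ia = S/5 = (200/69)/5 = 40/69 ≈ 0.580 in
P − Ia = 2.530 − 0.580 = 13457/6900 ≈ 1.950 in (> 0, runoff occurs)
Runoff Q = (P−Ia)²/(P−Ia+S) = (1.950)²/(1.950+2.899) = 181090849/230853300 ≈ 0.784 in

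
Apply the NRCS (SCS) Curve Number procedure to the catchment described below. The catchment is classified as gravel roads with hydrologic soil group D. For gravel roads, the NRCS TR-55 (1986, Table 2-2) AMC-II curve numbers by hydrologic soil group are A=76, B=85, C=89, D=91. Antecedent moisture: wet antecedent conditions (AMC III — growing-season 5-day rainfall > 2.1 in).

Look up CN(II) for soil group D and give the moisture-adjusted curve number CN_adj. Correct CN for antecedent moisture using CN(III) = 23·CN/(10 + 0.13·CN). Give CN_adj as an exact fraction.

CN_adj = 209300/2183 ≈ 95.877

NRCS table: gravel roads, soil group D → CN(II) = 91
Adjust CN=91 to AMC III: 23·91/(10 + 0.13·91) → 2093 ÷ (2183/100) = 209300/2183 ≈ 95.877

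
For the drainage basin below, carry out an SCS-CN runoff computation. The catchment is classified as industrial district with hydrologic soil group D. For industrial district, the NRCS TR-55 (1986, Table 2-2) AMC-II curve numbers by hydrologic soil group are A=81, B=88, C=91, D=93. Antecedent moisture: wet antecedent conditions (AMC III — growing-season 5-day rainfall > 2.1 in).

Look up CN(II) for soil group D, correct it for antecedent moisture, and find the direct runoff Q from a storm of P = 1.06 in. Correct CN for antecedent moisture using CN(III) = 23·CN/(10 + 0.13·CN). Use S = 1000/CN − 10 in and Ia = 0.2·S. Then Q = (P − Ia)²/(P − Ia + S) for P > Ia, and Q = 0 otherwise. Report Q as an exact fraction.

Q = 11313938689/15119200650 in ≈ 0.748 in

NRCS table: industrial district, soil group D → CN(II) = 93
CN(III) from CN(II)=93: (23·93)/(10 + 0.13·93) = 213900/2209 ≈ 96.831
Retention S: 1000/CN − 10 with CN=96.831 → S = 700/2139 ≈ 0.327 in
Ia = 0.2·(700/2139) = 140/2139 in ≈ 0.065 in
Excess rainfall: 1.060 − 0.065 = 0.995 in; P > Ia so Q > 0
Q: (106367/106950)² ÷ (141367/106950) = 11313938689/15119200650 in (≈ 0.748 in)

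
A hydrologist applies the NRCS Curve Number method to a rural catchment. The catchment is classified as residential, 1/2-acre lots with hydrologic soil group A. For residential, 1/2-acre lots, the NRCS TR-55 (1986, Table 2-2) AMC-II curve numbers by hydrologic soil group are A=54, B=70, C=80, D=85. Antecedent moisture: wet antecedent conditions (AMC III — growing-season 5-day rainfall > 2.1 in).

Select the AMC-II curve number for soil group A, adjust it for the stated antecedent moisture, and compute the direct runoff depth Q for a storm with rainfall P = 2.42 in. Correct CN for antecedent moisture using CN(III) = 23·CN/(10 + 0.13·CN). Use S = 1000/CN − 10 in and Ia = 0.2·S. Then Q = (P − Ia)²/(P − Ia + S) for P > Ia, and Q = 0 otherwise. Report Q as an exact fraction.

NRCS table: residential, 1/2-acre lots, soil group A → CN(II) = 54
Wet (AMC III): CN(III) = 23·54/(10 + 0.13·54) = 1242/(851/50) = 2700/37 ≈ 72.973
S = 1000/(2700/37) − 10 = 100/27 in ≈ 3.704 in
Ia = 0.2S: 0.2·3.704 = 0.741 in (exactly 20/27)
Since P=2.420 > Ia=0.741: effective rainfall P−Ia = 2267/1350 in
Q: (2267/1350)² ÷ (7267/1350) = 5139289/9810450 in (≈ 0.524 in)

Q = 5139289/9810450 in ≈ 0.524 in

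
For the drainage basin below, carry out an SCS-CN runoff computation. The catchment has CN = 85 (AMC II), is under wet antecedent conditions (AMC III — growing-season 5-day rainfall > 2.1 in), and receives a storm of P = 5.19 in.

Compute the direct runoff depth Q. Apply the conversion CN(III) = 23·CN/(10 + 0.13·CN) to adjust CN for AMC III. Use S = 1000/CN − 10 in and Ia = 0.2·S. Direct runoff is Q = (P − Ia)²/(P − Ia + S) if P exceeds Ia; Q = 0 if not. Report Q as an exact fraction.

Q = 12927010347/2957641300 in ≈ 4.371 in

Adjust CN=85 to AMC III: 23·85/(10 + 0.13·85) → 1955 ÷ (421/20) = 39100/421 ≈ 92.874
Retention S: 1000/CN − 10 with CN=92.874 → S = 300/391 ≈ 0.767 in
Initial abstraction Ia = S/5 = (300/391)/5 = 60/391 ≈ 0.153 in
Since P=5.190 > Ia=0.153: effective rainfall P−Ia = 196929/39100 in
Q = (196929/39100)²/((196929/39100) + 300/391) = (38781031041/1528810000)/(226929/39100) = 12927010347/2957641300 in ≈ 4.371 in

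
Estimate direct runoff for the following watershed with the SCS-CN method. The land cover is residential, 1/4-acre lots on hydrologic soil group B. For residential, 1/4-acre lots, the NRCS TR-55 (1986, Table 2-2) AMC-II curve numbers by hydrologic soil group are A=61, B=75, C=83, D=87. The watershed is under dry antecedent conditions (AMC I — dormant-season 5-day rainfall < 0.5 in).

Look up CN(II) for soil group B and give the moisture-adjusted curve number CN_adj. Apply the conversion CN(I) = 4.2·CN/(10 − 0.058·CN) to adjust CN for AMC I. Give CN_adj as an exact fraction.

CN_adj = 6300/113 ≈ 55.752

NRCS table: residential, 1/4-acre lots, soil group B → CN(II) = 75
Dry (AMC I): CN(I) = 4.2·75/(10 − 0.058·75) = 315/(113/20) = 6300/113 ≈ 55.752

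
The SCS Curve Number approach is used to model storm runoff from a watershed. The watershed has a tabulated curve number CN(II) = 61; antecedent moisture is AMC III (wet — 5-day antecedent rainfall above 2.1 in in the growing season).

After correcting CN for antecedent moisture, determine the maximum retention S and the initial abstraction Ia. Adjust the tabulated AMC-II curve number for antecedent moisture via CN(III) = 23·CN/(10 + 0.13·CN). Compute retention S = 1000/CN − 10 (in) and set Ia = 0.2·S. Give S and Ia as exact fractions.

S = 3900/1403 in ≈ 2.780 in; Ia = 780/1403 in ≈ 0.556 in

CN(III) from CN(II)=61: (23·61)/(10 + 0.13·61) = 140300/1793 ≈ 78.249
Max retention: S = 1000/(140300/1793) − 10 = 3900/1403 in (≈ 2.780 in)
Ia = 0.2·(3900/1403) = 780/1403 in ≈ 0.556 in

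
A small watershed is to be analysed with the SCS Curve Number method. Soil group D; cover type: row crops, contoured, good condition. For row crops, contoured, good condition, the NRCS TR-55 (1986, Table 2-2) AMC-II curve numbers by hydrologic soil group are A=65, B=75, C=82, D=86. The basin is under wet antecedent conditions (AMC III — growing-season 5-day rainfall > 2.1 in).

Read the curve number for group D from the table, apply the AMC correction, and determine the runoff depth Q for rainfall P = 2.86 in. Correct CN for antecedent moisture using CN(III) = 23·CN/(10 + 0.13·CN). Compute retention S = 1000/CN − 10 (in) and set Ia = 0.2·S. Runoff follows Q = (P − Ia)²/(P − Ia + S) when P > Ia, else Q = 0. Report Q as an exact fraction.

NRCS table: row crops, contoured, good condition, soil group D → CN(II) = 86
CN(III) from CN(II)=86: (23·86)/(10 + 0.13·86) = 98900/1059 ≈ 93.390
S = 1000/(98900/1059) − 10 = 700/989 in ≈ 0.708 in
Ia = 0.2S: 0.2·0.708 = 0.142 in (exactly 140/989)
Excess rainfall: 2.860 − 0.142 = 2.718 in; P > Ia so Q > 0
Q = (134427/49450)²/((134427/49450) + 700/989) = (18070618329/2445302500)/(169427/49450) = 18070618329/8378165150 in ≈ 2.157 in

Q = 18070618329/8378165150 in ≈ 2.157 in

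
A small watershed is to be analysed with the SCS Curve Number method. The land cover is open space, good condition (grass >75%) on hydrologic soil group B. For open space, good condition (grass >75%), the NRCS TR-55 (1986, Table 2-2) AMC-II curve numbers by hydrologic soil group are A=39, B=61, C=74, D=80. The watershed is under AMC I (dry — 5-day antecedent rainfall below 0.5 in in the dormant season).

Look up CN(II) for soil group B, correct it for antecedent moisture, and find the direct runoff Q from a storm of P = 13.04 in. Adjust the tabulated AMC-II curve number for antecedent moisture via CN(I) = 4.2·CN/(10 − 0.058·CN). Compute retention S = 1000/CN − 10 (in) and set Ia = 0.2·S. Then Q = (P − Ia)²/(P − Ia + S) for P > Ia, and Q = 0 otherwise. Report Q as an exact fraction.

NRCS table: open space, good condition (grass >75%), soil group B → CN(II) = 61
Dry (AMC I): CN(I) = 4.2·61/(10 − 0.058·61) = (1281/5)/(3231/500) = 42700/1077 ≈ 39.647
S = 1000/(42700/1077) − 10 = 6500/427 in ≈ 15.222 in
Ia = 0.2·(6500/427) = 1300/427 in ≈ 3.044 in
P − Ia = 13.040 − 3.044 = 106702/10675 ≈ 9.996 in (> 0, runoff occurs)
Q: (106702/10675)² ÷ (269202/10675) = 5692658402/1436865675 in (≈ 3.962 in)

Q = 5692658402/1436865675 in ≈ 3.962 in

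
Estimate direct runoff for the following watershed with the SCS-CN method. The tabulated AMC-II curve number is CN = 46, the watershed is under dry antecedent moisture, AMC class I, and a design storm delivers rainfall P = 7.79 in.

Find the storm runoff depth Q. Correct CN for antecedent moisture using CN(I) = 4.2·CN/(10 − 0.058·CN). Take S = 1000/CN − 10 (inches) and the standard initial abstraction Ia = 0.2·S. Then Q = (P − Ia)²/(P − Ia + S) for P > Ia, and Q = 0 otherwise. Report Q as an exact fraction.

Adjust CN=46 to AMC I: 4.2·46/(10 − 0.058·46) → (966/5) ÷ (1833/250) = 16100/611 ≈ 26.350
Max retention: S = 1000/(16100/611) − 10 = 4500/161 in (≈ 27.950 in)
Ia = 0.2S: 0.2·27.950 = 5.590 in (exactly 900/161)
Since P=7.790 > Ia=5.590: effective rainfall P−Ia = 35419/16100 in
Runoff Q = (P−Ia)²/(P−Ia+S) = (2.200)²/(2.200+27.950) = 1254505561/7815245900 ≈ 0.161 in

Q = 1254505561/7815245900 in ≈ 0.161 in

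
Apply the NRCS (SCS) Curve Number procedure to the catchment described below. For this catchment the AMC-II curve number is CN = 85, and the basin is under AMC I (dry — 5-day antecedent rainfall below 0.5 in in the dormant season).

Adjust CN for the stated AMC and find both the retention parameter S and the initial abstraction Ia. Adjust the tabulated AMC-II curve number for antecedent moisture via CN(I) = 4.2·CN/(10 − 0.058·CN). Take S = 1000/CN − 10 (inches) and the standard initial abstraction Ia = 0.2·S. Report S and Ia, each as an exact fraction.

S = 500/119 in ≈ 4.202 in; Ia = 100/119 in ≈ 0.840 in

Dry (AMC I): CN(I) = 4.2·85/(10 − 0.058·85) = 357/(507/100) = 11900/169 ≈ 70.414
S = 1000/(11900/169) − 10 = 500/119 in ≈ 4.202 in
Ia = 0.2·(500/119) = 100/119 in ≈ 0.840 in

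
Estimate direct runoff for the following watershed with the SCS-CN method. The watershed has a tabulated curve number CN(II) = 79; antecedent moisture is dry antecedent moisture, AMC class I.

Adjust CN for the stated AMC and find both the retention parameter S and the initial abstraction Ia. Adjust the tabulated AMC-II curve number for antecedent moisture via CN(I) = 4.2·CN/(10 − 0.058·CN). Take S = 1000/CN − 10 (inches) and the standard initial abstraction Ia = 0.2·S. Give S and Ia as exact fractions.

CN(I) from CN(II)=79: (4.2·79)/(10 − 0.058·79) = 7900/129 ≈ 61.240
Retention S: 1000/CN − 10 with CN=61.240 → S = 500/79 ≈ 6.329 in
Initial abstraction Ia = S/5 = (500/79)/5 = 100/79 ≈ 1.266 in

S = 500/79 in ≈ 6.329 in; Ia = 100/79 in ≈ 1.266 in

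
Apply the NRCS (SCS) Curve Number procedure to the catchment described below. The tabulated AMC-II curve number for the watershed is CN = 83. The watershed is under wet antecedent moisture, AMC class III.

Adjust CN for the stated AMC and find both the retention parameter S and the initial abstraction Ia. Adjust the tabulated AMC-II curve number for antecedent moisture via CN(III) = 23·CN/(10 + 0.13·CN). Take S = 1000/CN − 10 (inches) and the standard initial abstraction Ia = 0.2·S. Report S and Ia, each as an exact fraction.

S = 1700/1909 in ≈ 0.891 in; Ia = 340/1909 in ≈ 0.178 in

Adjust CN=83 to AMC III: 23·83/(10 + 0.13·83) → 1909 ÷ (2079/100) = 190900/2079 ≈ 91.823
S = 1000/(190900/2079) − 10 = 1700/1909 in ≈ 0.891 in
Ia = 0.2S: 0.2·0.891 = 0.178 in (exactly 340/1909)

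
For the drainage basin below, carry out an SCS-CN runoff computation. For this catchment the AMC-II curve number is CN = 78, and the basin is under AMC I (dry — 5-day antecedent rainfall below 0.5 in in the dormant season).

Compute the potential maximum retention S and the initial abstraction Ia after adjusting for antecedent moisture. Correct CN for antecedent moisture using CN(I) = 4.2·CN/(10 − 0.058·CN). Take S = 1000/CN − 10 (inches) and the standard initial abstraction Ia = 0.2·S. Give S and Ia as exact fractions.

S = 5500/819 in ≈ 6.716 in; Ia = 1100/819 in ≈ 1.343 in

CN(I) from CN(II)=78: (4.2·78)/(10 − 0.058·78) = 81900/1369 ≈ 59.825
S = 1000/(81900/1369) − 10 = 5500/819 in ≈ 6.716 in
Initial abstraction Ia = S/5 = (5500/819)/5 = 1100/819 ≈ 1.343 in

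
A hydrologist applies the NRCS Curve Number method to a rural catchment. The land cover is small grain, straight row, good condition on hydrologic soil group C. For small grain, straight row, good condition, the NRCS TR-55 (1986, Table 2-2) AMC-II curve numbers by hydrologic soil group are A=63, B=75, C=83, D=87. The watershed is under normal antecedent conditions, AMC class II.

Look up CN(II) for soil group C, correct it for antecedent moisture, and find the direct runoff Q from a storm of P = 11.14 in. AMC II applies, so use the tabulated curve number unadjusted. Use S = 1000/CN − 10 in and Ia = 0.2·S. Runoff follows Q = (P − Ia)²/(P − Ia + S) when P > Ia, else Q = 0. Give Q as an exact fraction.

Q = 1983009961/220078650 in ≈ 9.010 in

NRCS table: small grain, straight row, good condition, soil group C → CN(II) = 83
AMC II — tabulated CN = 83 applies directly.
Retention S: 1000/CN − 10 with CN=83.000 → S = 170/83 ≈ 2.048 in
Ia = 0.2·(170/83) = 34/83 in ≈ 0.410 in
Since P=11.140 > Ia=0.410: effective rainfall P−Ia = 44531/4150 in
Runoff Q = (P−Ia)²/(P−Ia+S) = (10.730)²/(10.730+2.048) = 1983009961/220078650 ≈ 9.010 in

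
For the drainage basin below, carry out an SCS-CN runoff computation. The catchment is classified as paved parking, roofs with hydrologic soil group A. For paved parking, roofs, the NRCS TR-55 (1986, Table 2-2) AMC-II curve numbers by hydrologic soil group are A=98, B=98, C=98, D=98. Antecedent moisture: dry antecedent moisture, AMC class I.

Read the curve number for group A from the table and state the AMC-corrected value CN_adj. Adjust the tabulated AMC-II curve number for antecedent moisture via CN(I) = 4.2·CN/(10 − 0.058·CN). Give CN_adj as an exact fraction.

CN_adj = 102900/1079 ≈ 95.366

NRCS table: paved parking, roofs, soil group A → CN(II) = 98
CN(I) from CN(II)=98: (4.2·98)/(10 − 0.058·98) = 102900/1079 ≈ 95.366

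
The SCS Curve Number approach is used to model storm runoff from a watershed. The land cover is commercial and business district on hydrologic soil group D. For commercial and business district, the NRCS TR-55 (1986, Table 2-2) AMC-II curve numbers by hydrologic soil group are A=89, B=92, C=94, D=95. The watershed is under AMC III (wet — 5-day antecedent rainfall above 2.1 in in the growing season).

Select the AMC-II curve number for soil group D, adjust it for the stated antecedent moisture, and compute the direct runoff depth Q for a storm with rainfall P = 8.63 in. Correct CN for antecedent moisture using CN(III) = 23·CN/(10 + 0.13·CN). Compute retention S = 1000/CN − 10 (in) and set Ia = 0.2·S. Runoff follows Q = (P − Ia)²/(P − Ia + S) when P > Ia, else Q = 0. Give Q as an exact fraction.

NRCS table: commercial and business district, soil group D → CN(II) = 95
Wet (AMC III): CN(III) = 23·95/(10 + 0.13·95) = 2185/(447/20) = 43700/447 ≈ 97.763
S = 1000/(43700/447) − 10 = 100/437 in ≈ 0.229 in
Initial abstraction Ia = S/5 = (100/437)/5 = 20/437 ≈ 0.046 in
P − Ia = 8.630 − 0.046 = 375131/43700 ≈ 8.584 in (> 0, runoff occurs)
Runoff Q = (P−Ia)²/(P−Ia+S) = (8.584)²/(8.584+0.229) = 140723267161/16830224700 ≈ 8.361 in

Q = 140723267161/16830224700 in ≈ 8.361 in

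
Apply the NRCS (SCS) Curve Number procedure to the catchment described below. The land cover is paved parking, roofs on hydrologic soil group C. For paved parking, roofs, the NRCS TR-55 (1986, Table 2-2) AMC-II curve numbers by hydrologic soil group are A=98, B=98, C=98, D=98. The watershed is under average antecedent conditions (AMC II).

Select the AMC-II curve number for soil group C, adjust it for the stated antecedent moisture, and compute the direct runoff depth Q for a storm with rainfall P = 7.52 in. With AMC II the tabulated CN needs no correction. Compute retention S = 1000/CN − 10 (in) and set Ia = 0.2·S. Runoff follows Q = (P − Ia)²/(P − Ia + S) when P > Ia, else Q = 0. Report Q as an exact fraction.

NRCS table: paved parking, roofs, soil group C → CN(II) = 98
Average conditions: CN = 98 (no AMC adjustment).
S = 1000/98 − 10 = 10/49 in ≈ 0.204 in
Initial abstraction Ia = S/5 = (10/49)/5 = 2/49 ≈ 0.041 in
Excess rainfall: 7.520 − 0.041 = 7.479 in; P > Ia so Q > 0
Q: (9162/1225)² ÷ (9412/1225) = 20985561/2882425 in (≈ 7.281 in)

Q = 20985561/2882425 in ≈ 7.281 in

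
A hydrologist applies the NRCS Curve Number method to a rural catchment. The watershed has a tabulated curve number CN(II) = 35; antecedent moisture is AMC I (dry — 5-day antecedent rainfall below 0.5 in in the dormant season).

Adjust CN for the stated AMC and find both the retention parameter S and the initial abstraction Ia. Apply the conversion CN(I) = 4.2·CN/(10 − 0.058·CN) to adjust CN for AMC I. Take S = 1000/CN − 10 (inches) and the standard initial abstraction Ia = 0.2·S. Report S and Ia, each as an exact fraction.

S = 6500/147 in ≈ 44.218 in; Ia = 1300/147 in ≈ 8.844 in

Adjust CN=35 to AMC I: 4.2·35/(10 − 0.058·35) → 147 ÷ (797/100) = 14700/797 ≈ 18.444
S = 1000/(14700/797) − 10 = 6500/147 in ≈ 44.218 in
Ia = 0.2·(6500/147) = 1300/147 in ≈ 8.844 in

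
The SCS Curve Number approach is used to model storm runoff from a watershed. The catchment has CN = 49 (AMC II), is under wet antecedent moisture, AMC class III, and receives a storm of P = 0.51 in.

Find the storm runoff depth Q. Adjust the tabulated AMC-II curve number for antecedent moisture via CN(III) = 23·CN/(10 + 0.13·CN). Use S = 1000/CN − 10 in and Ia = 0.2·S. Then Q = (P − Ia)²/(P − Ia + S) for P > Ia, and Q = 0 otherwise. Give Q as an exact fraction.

Q = 0 in ≈ 0.000 in

CN(III) from CN(II)=49: (23·49)/(10 + 0.13·49) = 112700/1637 ≈ 68.845
Max retention: S = 1000/(112700/1637) − 10 = 5100/1127 in (≈ 4.525 in)
Ia = 0.2·(5100/1127) = 1020/1127 in ≈ 0.905 in
P = 0.510 ≤ Ia = 0.905 in: entire storm abstracted, Q = 0.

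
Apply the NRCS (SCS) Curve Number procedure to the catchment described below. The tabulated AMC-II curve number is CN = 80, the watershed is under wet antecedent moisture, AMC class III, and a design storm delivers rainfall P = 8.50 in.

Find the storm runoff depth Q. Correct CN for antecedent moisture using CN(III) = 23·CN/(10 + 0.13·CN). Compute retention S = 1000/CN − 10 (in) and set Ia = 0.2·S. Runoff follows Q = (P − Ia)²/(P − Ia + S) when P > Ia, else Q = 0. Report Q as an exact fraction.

Q = 145161/19826 in ≈ 7.322 in

Adjust CN=80 to AMC III: 23·80/(10 + 0.13·80) → 1840 ÷ (102/5) = 4600/51 ≈ 90.196
S = 1000/(4600/51) − 10 = 25/23 in ≈ 1.087 in
Ia = 0.2·(25/23) = 5/23 in ≈ 0.217 in
P − Ia = 8.500 − 0.217 = 381/46 ≈ 8.283 in (> 0, runoff occurs)
Q: (381/46)² ÷ (431/46) = 145161/19826 in (≈ 7.322 in)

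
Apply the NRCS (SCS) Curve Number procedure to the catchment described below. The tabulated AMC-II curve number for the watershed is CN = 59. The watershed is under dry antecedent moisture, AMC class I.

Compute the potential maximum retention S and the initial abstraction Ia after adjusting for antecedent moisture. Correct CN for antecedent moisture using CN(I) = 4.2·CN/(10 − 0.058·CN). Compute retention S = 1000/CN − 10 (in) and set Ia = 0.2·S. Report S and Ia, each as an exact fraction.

S = 20500/1239 in ≈ 16.546 in; Ia = 4100/1239 in ≈ 3.309 in

CN(I) from CN(II)=59: (4.2·59)/(10 − 0.058·59) = 123900/3289 ≈ 37.671
Retention S: 1000/CN − 10 with CN=37.671 → S = 20500/1239 ≈ 16.546 in
Initial abstraction Ia = S/5 = (20500/1239)/5 = 4100/1239 ≈ 3.309 in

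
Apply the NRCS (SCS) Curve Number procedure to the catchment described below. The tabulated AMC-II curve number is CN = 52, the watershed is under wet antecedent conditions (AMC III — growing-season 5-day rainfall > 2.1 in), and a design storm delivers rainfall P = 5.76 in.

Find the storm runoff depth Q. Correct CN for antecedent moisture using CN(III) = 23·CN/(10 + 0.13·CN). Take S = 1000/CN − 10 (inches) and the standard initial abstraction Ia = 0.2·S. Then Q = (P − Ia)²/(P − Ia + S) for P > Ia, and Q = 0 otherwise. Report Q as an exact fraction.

Q = 28607232/10442575 in ≈ 2.739 in

Adjust CN=52 to AMC III: 23·52/(10 + 0.13·52) → 1196 ÷ (419/25) = 29900/419 ≈ 71.360
S = 1000/(29900/419) − 10 = 1200/299 in ≈ 4.013 in
Initial abstraction Ia = S/5 = (1200/299)/5 = 240/299 ≈ 0.803 in
P − Ia = 5.760 − 0.803 = 37056/7475 ≈ 4.957 in (> 0, runoff occurs)
Runoff Q = (P−Ia)²/(P−Ia+S) = (4.957)²/(4.957+4.013) = 28607232/10442575 ≈ 2.739 in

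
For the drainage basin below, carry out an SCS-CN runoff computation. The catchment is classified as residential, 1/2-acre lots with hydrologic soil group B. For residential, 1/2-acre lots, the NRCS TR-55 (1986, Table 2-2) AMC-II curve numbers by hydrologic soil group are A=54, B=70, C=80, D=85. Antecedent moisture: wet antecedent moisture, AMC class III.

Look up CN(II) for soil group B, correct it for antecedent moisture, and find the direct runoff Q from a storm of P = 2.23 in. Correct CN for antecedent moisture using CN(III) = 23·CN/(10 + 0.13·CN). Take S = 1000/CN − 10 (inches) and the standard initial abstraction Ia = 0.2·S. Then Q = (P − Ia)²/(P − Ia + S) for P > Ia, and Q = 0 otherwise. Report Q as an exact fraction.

Q = 894189409/964438300 in ≈ 0.927 in

NRCS table: residential, 1/2-acre lots, soil group B → CN(II) = 70
Adjust CN=70 to AMC III: 23·70/(10 + 0.13·70) → 1610 ÷ (191/10) = 16100/191 ≈ 84.293
S = 1000/(16100/191) − 10 = 300/161 in ≈ 1.863 in
Ia = 0.2·(300/161) = 60/161 in ≈ 0.373 in
P − Ia = 2.230 − 0.373 = 29903/16100 ≈ 1.857 in (> 0, runoff occurs)
Q: (29903/16100)² ÷ (59903/16100) = 894189409/964438300 in (≈ 0.927 in)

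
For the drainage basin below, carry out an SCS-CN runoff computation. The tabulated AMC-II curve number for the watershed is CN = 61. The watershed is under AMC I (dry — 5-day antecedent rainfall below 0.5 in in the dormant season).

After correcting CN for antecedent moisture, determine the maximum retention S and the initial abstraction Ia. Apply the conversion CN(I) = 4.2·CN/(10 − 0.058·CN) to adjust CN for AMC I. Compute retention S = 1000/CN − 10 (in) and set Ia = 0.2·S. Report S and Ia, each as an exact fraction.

CN(I) from CN(II)=61: (4.2·61)/(10 − 0.058·61) = 42700/1077 ≈ 39.647
S = 1000/(42700/1077) − 10 = 6500/427 in ≈ 15.222 in
Ia = 0.2S: 0.2·15.222 = 3.044 in (exactly 1300/427)

S = 6500/427 in ≈ 15.222 in; Ia = 1300/427 in ≈ 3.044 in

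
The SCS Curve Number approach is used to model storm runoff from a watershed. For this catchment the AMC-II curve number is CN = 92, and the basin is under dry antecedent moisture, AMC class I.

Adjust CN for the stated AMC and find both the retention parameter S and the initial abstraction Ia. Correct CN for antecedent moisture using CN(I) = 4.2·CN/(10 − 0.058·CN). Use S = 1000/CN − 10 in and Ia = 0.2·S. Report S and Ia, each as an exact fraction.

CN(I) from CN(II)=92: (4.2·92)/(10 − 0.058·92) = 48300/583 ≈ 82.847
Max retention: S = 1000/(48300/583) − 10 = 1000/483 in (≈ 2.070 in)
Initial abstraction Ia = S/5 = (1000/483)/5 = 200/483 ≈ 0.414 in

S = 1000/483 in ≈ 2.070 in; Ia = 200/483 in ≈ 0.414 in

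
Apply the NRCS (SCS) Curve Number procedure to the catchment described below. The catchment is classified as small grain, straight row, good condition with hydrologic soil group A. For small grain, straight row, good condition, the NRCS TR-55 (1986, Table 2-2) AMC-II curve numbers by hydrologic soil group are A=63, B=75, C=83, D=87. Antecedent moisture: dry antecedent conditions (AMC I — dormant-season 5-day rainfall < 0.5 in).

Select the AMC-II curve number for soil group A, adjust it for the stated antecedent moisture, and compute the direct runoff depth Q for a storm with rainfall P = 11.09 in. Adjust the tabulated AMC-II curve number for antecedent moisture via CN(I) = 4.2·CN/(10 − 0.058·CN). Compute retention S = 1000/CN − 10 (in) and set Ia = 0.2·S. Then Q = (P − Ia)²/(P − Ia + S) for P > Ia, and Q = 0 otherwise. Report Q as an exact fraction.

NRCS table: small grain, straight row, good condition, soil group A → CN(II) = 63
CN(I) from CN(II)=63: (4.2·63)/(10 − 0.058·63) = 132300/3173 ≈ 41.696
Max retention: S = 1000/(132300/3173) − 10 = 18500/1323 in (≈ 13.983 in)
Initial abstraction Ia = S/5 = (18500/1323)/5 = 3700/1323 ≈ 2.797 in
P − Ia = 11.090 − 2.797 = 1097207/132300 ≈ 8.293 in (> 0, runoff occurs)
Runoff Q = (P−Ia)²/(P−Ia+S) = (8.293)²/(8.293+13.983) = 1203863200849/389915486100 ≈ 3.087 in

Q = 1203863200849/389915486100 in ≈ 3.087 in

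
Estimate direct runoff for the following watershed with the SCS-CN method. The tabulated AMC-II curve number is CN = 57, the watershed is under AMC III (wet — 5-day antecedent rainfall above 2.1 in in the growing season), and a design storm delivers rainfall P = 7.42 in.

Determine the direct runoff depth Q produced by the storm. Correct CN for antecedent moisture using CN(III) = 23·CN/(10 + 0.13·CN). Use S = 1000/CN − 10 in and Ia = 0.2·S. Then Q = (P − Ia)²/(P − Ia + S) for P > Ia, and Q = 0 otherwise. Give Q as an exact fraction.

CN(III) from CN(II)=57: (23·57)/(10 + 0.13·57) = 131100/1741 ≈ 75.302
Max retention: S = 1000/(131100/1741) − 10 = 4300/1311 in (≈ 3.280 in)
Ia = 0.2·(4300/1311) = 860/1311 in ≈ 0.656 in
Since P=7.420 > Ia=0.656: effective rainfall P−Ia = 443381/65550 in
Q = (443381/65550)²/((443381/65550) + 4300/1311) = (196586711161/4296802500)/(658381/65550) = 196586711161/43156874550 in ≈ 4.555 in

Q = 196586711161/43156874550 in ≈ 4.555 in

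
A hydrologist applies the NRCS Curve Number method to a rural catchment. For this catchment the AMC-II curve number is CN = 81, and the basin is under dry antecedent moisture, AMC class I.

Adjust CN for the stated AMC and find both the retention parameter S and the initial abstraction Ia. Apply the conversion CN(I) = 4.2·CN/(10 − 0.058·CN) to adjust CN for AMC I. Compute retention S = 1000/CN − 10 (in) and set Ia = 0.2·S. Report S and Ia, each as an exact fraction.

S = 9500/1701 in ≈ 5.585 in; Ia = 1900/1701 in ≈ 1.117 in

CN(I) from CN(II)=81: (4.2·81)/(10 − 0.058·81) = 170100/2651 ≈ 64.164
Max retention: S = 1000/(170100/2651) − 10 = 9500/1701 in (≈ 5.585 in)
Ia = 0.2S: 0.2·5.585 = 1.117 in (exactly 1900/1701)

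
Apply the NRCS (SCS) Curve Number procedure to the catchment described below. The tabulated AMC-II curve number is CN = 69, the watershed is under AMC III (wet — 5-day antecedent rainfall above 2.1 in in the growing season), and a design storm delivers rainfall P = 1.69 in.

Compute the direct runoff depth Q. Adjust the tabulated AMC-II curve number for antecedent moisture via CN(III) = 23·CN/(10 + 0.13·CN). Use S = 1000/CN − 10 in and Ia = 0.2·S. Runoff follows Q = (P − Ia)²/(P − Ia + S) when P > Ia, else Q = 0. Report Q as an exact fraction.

Wet (AMC III): CN(III) = 23·69/(10 + 0.13·69) = 1587/(1897/100) = 158700/1897 ≈ 83.658
Retention S: 1000/CN − 10 with CN=83.658 → S = 3100/1587 ≈ 1.953 in
Ia = 0.2·(3100/1587) = 620/1587 in ≈ 0.391 in
Since P=1.690 > Ia=0.391: effective rainfall P−Ia = 206203/158700 in
Runoff Q = (P−Ia)²/(P−Ia+S) = (1.299)²/(1.299+1.953) = 42519677209/81921416100 ≈ 0.519 in

Q = 42519677209/81921416100 in ≈ 0.519 in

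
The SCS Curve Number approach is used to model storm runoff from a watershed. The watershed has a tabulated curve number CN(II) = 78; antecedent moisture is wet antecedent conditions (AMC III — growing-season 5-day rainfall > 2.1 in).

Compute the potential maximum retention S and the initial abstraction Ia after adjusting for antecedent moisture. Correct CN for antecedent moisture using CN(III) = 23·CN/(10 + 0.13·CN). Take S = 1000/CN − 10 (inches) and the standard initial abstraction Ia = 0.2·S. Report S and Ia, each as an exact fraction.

S = 1100/897 in ≈ 1.226 in; Ia = 220/897 in ≈ 0.245 in

Wet (AMC III): CN(III) = 23·78/(10 + 0.13·78) = 1794/(1007/50) = 89700/1007 ≈ 89.076
Max retention: S = 1000/(89700/1007) − 10 = 1100/897 in (≈ 1.226 in)
Ia = 0.2·(1100/897) = 220/897 in ≈ 0.245 in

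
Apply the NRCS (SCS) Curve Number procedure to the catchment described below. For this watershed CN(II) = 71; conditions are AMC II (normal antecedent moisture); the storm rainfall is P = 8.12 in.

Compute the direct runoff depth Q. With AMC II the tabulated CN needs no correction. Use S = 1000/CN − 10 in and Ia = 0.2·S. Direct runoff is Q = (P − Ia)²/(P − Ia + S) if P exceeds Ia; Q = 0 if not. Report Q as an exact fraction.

AMC II — tabulated CN = 71 applies directly.
Retention S: 1000/CN − 10 with CN=71.000 → S = 290/71 ≈ 4.085 in
Ia = 0.2·(290/71) = 58/71 in ≈ 0.817 in
Excess rainfall: 8.120 − 0.817 = 7.303 in; P > Ia so Q > 0
Q = (12963/1775)²/((12963/1775) + 290/71) = (168039369/3150625)/(20213/1775) = 5794461/1237175 in ≈ 4.684 in

Q = 5794461/1237175 in ≈ 4.684 in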